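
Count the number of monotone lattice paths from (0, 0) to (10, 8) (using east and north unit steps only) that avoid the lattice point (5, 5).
Number of paths = 29646

Total paths from (0, 0) to (10, 8): C(18, 10) = 43758. Paths through (5, 5): (paths (0, 0) → (5, 5)) × (paths (5, 5) → (10, 8)) = C(10, 5) · C(8, 5) = 252 · 56 = 14112. Avoidance count = 43758 − 14112 = 29646.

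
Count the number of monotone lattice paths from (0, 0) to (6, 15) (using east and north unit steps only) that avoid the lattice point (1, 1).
Number of paths = 31008

Total paths from (0, 0) to (6, 15): C(21, 6) = 54264. Paths through (1, 1): (paths (0, 0) → (1, 1)) × (paths (1, 1) → (6, 15)) = C(2, 1) · C(19, 5) = 2 · 11628 = 23256. Avoidance count = 54264 − 23256 = 31008.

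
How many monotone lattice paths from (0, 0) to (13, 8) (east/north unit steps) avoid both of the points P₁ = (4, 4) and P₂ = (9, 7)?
Number of paths = 115840

Inclusion–exclusion. Total paths: C(21, 13) = 203490. Through P₁: C(8, 4)·C(13, 9) = 50050. Through P₂: C(16, 9)·C(5, 4) = 57200. Since P₁ is strictly southwest of P₂, a monotone path through both must visit P₁ then P₂; paths through both = C(8, 4)·C(8, 5)·C(5, 4) = 19600. Avoid both = 203490 − 50050 − 57200 + 19600 = 115840.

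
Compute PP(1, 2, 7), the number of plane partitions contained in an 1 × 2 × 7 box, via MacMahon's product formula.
PP(1, 2, 7) = 36

Evaluate the triple product over i = 1..1, j = 1..2, k = 1..7. The factors are (2/1) · (3/2) · (4/3) · (5/4) · (6/5) · (7/6) · (8/7) · (3/2) · … (14 factors total). The numerators and denominators telescope so the product is an integer; carrying out the multiplication exactly gives PP(1, 2, 7) = 36.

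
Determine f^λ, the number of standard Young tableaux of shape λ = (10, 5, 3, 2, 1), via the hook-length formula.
# SYT of shape (10, 5, 3, 2, 1) = 261891630

Hook-length formula: f^λ = n! / Π hook(c), product over all cells c of the Young diagram. For λ = (10, 5, 3, 2, 1), n = 21 boxes. Hook lengths by row (left-to-right, top-to-bottom): [14, 12, 10, 8, 7, 5, 4, 3, 2, 1]; [8, 6, 4, 2, 1]; [5, 3, 1]; [3, 1]; [1]. Product of hooks = 195084288000. So f^λ = 21! / 195084288000 = 51090942171709440000 / 195084288000 = 261891630.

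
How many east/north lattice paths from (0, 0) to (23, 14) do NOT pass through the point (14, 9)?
Number of paths = 4471072420

Total paths from (0, 0) to (23, 14): C(37, 23) = 6107086800. Paths through (14, 9): (paths (0, 0) → (14, 9)) × (paths (14, 9) → (23, 14)) = C(23, 14) · C(14, 9) = 817190 · 2002 = 1636014380. Avoidance count = 6107086800 − 1636014380 = 4471072420.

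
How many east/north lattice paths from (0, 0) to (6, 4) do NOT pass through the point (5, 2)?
Number of paths = 147

Total paths from (0, 0) to (6, 4): C(10, 6) = 210. Paths through (5, 2): (paths (0, 0) → (5, 2)) × (paths (5, 2) → (6, 4)) = C(7, 5) · C(3, 1) = 21 · 3 = 63. Avoidance count = 210 − 63 = 147.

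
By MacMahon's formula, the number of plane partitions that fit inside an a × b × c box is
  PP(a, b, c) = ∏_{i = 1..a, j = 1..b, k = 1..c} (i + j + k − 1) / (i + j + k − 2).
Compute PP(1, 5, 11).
PP(1, 5, 11) = 4368

Evaluate the triple product over i = 1..1, j = 1..5, k = 1..11. The factors are (2/1) · (3/2) · (4/3) · (5/4) · (6/5) · (7/6) · (8/7) · (9/8) · … (55 factors total). The numerators and denominators telescope so the product is an integer; carrying out the multiplication exactly gives PP(1, 5, 11) = 4368.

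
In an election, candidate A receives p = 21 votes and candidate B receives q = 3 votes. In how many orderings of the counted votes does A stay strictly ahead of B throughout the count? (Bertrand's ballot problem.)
Strict-lead orderings = 1518

Total orderings of the 24 votes with 21 for A: C(24, 21) = 2024. By the Bertrand ballot formula (Cycle Lemma / reflection principle), the number of orderings in which A is strictly ahead of B throughout is (p − q)/(p + q) · C(p + q, p) = (21 − 3)/(21 + 3) · 2024 = 1518.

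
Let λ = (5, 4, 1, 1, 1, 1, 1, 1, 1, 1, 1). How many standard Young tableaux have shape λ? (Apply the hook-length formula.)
# SYT of shape (5, 4, 1, 1, 1, 1, 1, 1, 1, 1, 1) = 251328

Hook-length formula: f^λ = n! / Π hook(c), product over all cells c of the Young diagram. For λ = (5, 4, 1, 1, 1, 1, 1, 1, 1, 1, 1), n = 18 boxes. Hook lengths by row (left-to-right, top-to-bottom): [15, 5, 4, 3, 1]; [13, 3, 2, 1]; [9]; [8]; [7]; [6]; [5]; [4]; [3]; [2]; [1]. Product of hooks = 25474176000. So f^λ = 18! / 25474176000 = 6402373705728000 / 25474176000 = 251328.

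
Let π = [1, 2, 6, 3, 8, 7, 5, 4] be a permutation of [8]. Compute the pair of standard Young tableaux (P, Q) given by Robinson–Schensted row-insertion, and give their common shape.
P = [1, 2, 3, 4] / [5, 7] / [6] / [8];  Q = [1, 2, 3, 5] / [4, 6] / [7] / [8];  common shape = (4, 2, 1, 1)

Row-insert the values π_1, π_2, … into P one at a time, bumping the leftmost entry strictly greater than the inserted value down to the next row. The recording tableau Q records, in position (i, j), the step at which that cell was added to P.
  Insert 1 (step 1): P = [1];  Q = [1]
  Insert 2 (step 2): P = [1, 2];  Q = [1, 2]
  Insert 6 (step 3): P = [1, 2, 6];  Q = [1, 2, 3]
  Insert 3 (step 4): P = [1, 2, 3] / [6];  Q = [1, 2, 3] / [4]
  Insert 8 (step 5): P = [1, 2, 3, 8] / [6];  Q = [1, 2, 3, 5] / [4]
  Insert 7 (step 6): P = [1, 2, 3, 7] / [6, 8];  Q = [1, 2, 3, 5] / [4, 6]
  Insert 5 (step 7): P = [1, 2, 3, 5] / [6, 7] / [8];  Q = [1, 2, 3, 5] / [4, 6] / [7]
  Insert 4 (step 8): P = [1, 2, 3, 4] / [5, 7] / [6] / [8];  Q = [1, 2, 3, 5] / [4, 6] / [7] / [8]
Final shape: (4, 2, 1, 1).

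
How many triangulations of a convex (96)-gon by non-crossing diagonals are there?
C_94 = 239993345518077005168915776623476723006280827488229600

These polygon triangulations are counted by the Catalan number C_n = (1/(n + 1)) · C(2n, n). For n = 94: C_94 = (1/95) · C(188, 94) = 22799367824217315491046998779230288685596678611381812000/95 = 239993345518077005168915776623476723006280827488229600.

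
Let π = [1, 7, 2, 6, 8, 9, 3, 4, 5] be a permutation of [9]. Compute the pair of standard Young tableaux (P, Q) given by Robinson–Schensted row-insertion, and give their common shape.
P = [1, 2, 3, 4, 5] / [6, 8, 9] / [7];  Q = [1, 2, 4, 5, 6] / [3, 8, 9] / [7];  common shape = (5, 3, 1)

Row-insert the values π_1, π_2, … into P one at a time, bumping the leftmost entry strictly greater than the inserted value down to the next row. The recording tableau Q records, in position (i, j), the step at which that cell was added to P.
  Insert 1 (step 1): P = [1];  Q = [1]
  Insert 7 (step 2): P = [1, 7];  Q = [1, 2]
  Insert 2 (step 3): P = [1, 2] / [7];  Q = [1, 2] / [3]
  Insert 6 (step 4): P = [1, 2, 6] / [7];  Q = [1, 2, 4] / [3]
  Insert 8 (step 5): P = [1, 2, 6, 8] / [7];  Q = [1, 2, 4, 5] / [3]
  Insert 9 (step 6): P = [1, 2, 6, 8, 9] / [7];  Q = [1, 2, 4, 5, 6] / [3]
  Insert 3 (step 7): P = [1, 2, 3, 8, 9] / [6] / [7];  Q = [1, 2, 4, 5, 6] / [3] / [7]
  Insert 4 (step 8): P = [1, 2, 3, 4, 9] / [6, 8] / [7];  Q = [1, 2, 4, 5, 6] / [3, 8] / [7]
  Insert 5 (step 9): P = [1, 2, 3, 4, 5] / [6, 8, 9] / [7];  Q = [1, 2, 4, 5, 6] / [3, 8, 9] / [7]
Final shape: (5, 3, 1).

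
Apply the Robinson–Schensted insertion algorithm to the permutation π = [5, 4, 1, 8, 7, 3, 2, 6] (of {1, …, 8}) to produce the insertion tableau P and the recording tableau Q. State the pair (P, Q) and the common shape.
P = [1, 2, 6] / [3, 7] / [4, 8] / [5];  Q = [1, 4, 8] / [2, 5] / [3, 6] / [7];  common shape = (3, 2, 2, 1)

Row-insert the values π_1, π_2, … into P one at a time, bumping the leftmost entry strictly greater than the inserted value down to the next row. The recording tableau Q records, in position (i, j), the step at which that cell was added to P.
  Insert 5 (step 1): P = [5];  Q = [1]
  Insert 4 (step 2): P = [4] / [5];  Q = [1] / [2]
  Insert 1 (step 3): P = [1] / [4] / [5];  Q = [1] / [2] / [3]
  Insert 8 (step 4): P = [1, 8] / [4] / [5];  Q = [1, 4] / [2] / [3]
  Insert 7 (step 5): P = [1, 7] / [4, 8] / [5];  Q = [1, 4] / [2, 5] / [3]
  Insert 3 (step 6): P = [1, 3] / [4, 7] / [5, 8];  Q = [1, 4] / [2, 5] / [3, 6]
  Insert 2 (step 7): P = [1, 2] / [3, 7] / [4, 8] / [5];  Q = [1, 4] / [2, 5] / [3, 6] / [7]
  Insert 6 (step 8): P = [1, 2, 6] / [3, 7] / [4, 8] / [5];  Q = [1, 4, 8] / [2, 5] / [3, 6] / [7]
Final shape: (3, 2, 2, 1).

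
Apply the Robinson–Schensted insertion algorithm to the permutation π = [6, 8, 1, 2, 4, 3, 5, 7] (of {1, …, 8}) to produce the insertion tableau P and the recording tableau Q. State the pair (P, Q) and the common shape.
P = [1, 2, 3, 5, 7] / [4, 8] / [6];  Q = [1, 2, 5, 7, 8] / [3, 4] / [6];  common shape = (5, 2, 1)

Row-insert the values π_1, π_2, … into P one at a time, bumping the leftmost entry strictly greater than the inserted value down to the next row. The recording tableau Q records, in position (i, j), the step at which that cell was added to P.
  Insert 6 (step 1): P = [6];  Q = [1]
  Insert 8 (step 2): P = [6, 8];  Q = [1, 2]
  Insert 1 (step 3): P = [1, 8] / [6];  Q = [1, 2] / [3]
  Insert 2 (step 4): P = [1, 2] / [6, 8];  Q = [1, 2] / [3, 4]
  Insert 4 (step 5): P = [1, 2, 4] / [6, 8];  Q = [1, 2, 5] / [3, 4]
  Insert 3 (step 6): P = [1, 2, 3] / [4, 8] / [6];  Q = [1, 2, 5] / [3, 4] / [6]
  Insert 5 (step 7): P = [1, 2, 3, 5] / [4, 8] / [6];  Q = [1, 2, 5, 7] / [3, 4] / [6]
  Insert 7 (step 8): P = [1, 2, 3, 5, 7] / [4, 8] / [6];  Q = [1, 2, 5, 7, 8] / [3, 4] / [6]
Final shape: (5, 2, 1).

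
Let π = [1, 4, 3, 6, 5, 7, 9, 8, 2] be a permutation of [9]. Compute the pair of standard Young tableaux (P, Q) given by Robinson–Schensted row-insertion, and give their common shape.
P = [1, 2, 5, 7, 8] / [3, 6, 9] / [4];  Q = [1, 2, 4, 6, 7] / [3, 5, 8] / [9];  common shape = (5, 3, 1)

Row-insert the values π_1, π_2, … into P one at a time, bumping the leftmost entry strictly greater than the inserted value down to the next row. The recording tableau Q records, in position (i, j), the step at which that cell was added to P.
  Insert 1 (step 1): P = [1];  Q = [1]
  Insert 4 (step 2): P = [1, 4];  Q = [1, 2]
  Insert 3 (step 3): P = [1, 3] / [4];  Q = [1, 2] / [3]
  Insert 6 (step 4): P = [1, 3, 6] / [4];  Q = [1, 2, 4] / [3]
  Insert 5 (step 5): P = [1, 3, 5] / [4, 6];  Q = [1, 2, 4] / [3, 5]
  Insert 7 (step 6): P = [1, 3, 5, 7] / [4, 6];  Q = [1, 2, 4, 6] / [3, 5]
  Insert 9 (step 7): P = [1, 3, 5, 7, 9] / [4, 6];  Q = [1, 2, 4, 6, 7] / [3, 5]
  Insert 8 (step 8): P = [1, 3, 5, 7, 8] / [4, 6, 9];  Q = [1, 2, 4, 6, 7] / [3, 5, 8]
  Insert 2 (step 9): P = [1, 2, 5, 7, 8] / [3, 6, 9] / [4];  Q = [1, 2, 4, 6, 7] / [3, 5, 8] / [9]
Final shape: (5, 3, 1).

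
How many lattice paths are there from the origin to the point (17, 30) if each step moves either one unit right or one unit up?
Number of paths = 2741188875414

A monotone lattice path from (0, 0) to (17, 30) consists of 17 east steps and 30 north steps in some order, so it is determined by which 17 of the 47 steps are east. The count is C(47, 17) = 2741188875414.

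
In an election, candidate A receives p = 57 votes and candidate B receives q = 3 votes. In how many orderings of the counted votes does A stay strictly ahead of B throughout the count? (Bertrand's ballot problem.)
Strict-lead orderings = 30798

Total orderings of the 60 votes with 57 for A: C(60, 57) = 34220. By the Bertrand ballot formula (Cycle Lemma / reflection principle), the number of orderings in which A is strictly ahead of B throughout is (p − q)/(p + q) · C(p + q, p) = (57 − 3)/(57 + 3) · 34220 = 30798.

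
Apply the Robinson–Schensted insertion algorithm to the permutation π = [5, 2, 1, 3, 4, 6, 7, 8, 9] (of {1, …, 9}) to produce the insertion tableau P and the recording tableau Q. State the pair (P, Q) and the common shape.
P = [1, 3, 4, 6, 7, 8, 9] / [2] / [5];  Q = [1, 4, 5, 6, 7, 8, 9] / [2] / [3];  common shape = (7, 1, 1)

Row-insert the values π_1, π_2, … into P one at a time, bumping the leftmost entry strictly greater than the inserted value down to the next row. The recording tableau Q records, in position (i, j), the step at which that cell was added to P.
  Insert 5 (step 1): P = [5];  Q = [1]
  Insert 2 (step 2): P = [2] / [5];  Q = [1] / [2]
  Insert 1 (step 3): P = [1] / [2] / [5];  Q = [1] / [2] / [3]
  Insert 3 (step 4): P = [1, 3] / [2] / [5];  Q = [1, 4] / [2] / [3]
  Insert 4 (step 5): P = [1, 3, 4] / [2] / [5];  Q = [1, 4, 5] / [2] / [3]
  Insert 6 (step 6): P = [1, 3, 4, 6] / [2] / [5];  Q = [1, 4, 5, 6] / [2] / [3]
  Insert 7 (step 7): P = [1, 3, 4, 6, 7] / [2] / [5];  Q = [1, 4, 5, 6, 7] / [2] / [3]
  Insert 8 (step 8): P = [1, 3, 4, 6, 7, 8] / [2] / [5];  Q = [1, 4, 5, 6, 7, 8] / [2] / [3]
  Insert 9 (step 9): P = [1, 3, 4, 6, 7, 8, 9] / [2] / [5];  Q = [1, 4, 5, 6, 7, 8, 9] / [2] / [3]
Final shape: (7, 1, 1).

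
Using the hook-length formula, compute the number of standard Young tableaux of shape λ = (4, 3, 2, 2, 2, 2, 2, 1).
# SYT of shape (4, 3, 2, 2, 2, 2, 2, 1) = 1131520

Hook-length formula: f^λ = n! / Π hook(c), product over all cells c of the Young diagram. For λ = (4, 3, 2, 2, 2, 2, 2, 1), n = 18 boxes. Hook lengths by row (left-to-right, top-to-bottom): [11, 9, 3, 1]; [9, 7, 1]; [7, 5]; [6, 4]; [5, 3]; [4, 2]; [3, 1]; [1]. Product of hooks = 5658206400. So f^λ = 18! / 5658206400 = 6402373705728000 / 5658206400 = 1131520.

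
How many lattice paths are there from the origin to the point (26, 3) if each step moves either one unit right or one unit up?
Number of paths = 3654

A monotone lattice path from (0, 0) to (26, 3) consists of 26 east steps and 3 north steps in some order, so it is determined by which 26 of the 29 steps are east. The count is C(29, 26) = 3654.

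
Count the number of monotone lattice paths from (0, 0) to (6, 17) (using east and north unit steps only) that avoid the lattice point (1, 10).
Number of paths = 92235

Total paths from (0, 0) to (6, 17): C(23, 6) = 100947. Paths through (1, 10): (paths (0, 0) → (1, 10)) × (paths (1, 10) → (6, 17)) = C(11, 1) · C(12, 5) = 11 · 792 = 8712. Avoidance count = 100947 − 8712 = 92235.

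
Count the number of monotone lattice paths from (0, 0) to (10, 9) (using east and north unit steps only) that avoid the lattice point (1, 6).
Number of paths = 90838

Total paths from (0, 0) to (10, 9): C(19, 10) = 92378. Paths through (1, 6): (paths (0, 0) → (1, 6)) × (paths (1, 6) → (10, 9)) = C(7, 1) · C(12, 9) = 7 · 220 = 1540. Avoidance count = 92378 − 1540 = 90838.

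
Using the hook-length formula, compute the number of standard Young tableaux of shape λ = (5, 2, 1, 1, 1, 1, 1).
# SYT of shape (5, 2, 1, 1, 1, 1, 1) = 1728

Hook-length formula: f^λ = n! / Π hook(c), product over all cells c of the Young diagram. For λ = (5, 2, 1, 1, 1, 1, 1), n = 12 boxes. Hook lengths by row (left-to-right, top-to-bottom): [11, 5, 3, 2, 1]; [7, 1]; [5]; [4]; [3]; [2]; [1]. Product of hooks = 277200. So f^λ = 12! / 277200 = 479001600 / 277200 = 1728.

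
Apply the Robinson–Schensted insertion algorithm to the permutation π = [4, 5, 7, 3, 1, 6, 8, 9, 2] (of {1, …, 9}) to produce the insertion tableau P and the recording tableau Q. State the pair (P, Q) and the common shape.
P = [1, 2, 6, 8, 9] / [3, 5] / [4, 7];  Q = [1, 2, 3, 7, 8] / [4, 6] / [5, 9];  common shape = (5, 2, 2)

Row-insert the values π_1, π_2, … into P one at a time, bumping the leftmost entry strictly greater than the inserted value down to the next row. The recording tableau Q records, in position (i, j), the step at which that cell was added to P.
  Insert 4 (step 1): P = [4];  Q = [1]
  Insert 5 (step 2): P = [4, 5];  Q = [1, 2]
  Insert 7 (step 3): P = [4, 5, 7];  Q = [1, 2, 3]
  Insert 3 (step 4): P = [3, 5, 7] / [4];  Q = [1, 2, 3] / [4]
  Insert 1 (step 5): P = [1, 5, 7] / [3] / [4];  Q = [1, 2, 3] / [4] / [5]
  Insert 6 (step 6): P = [1, 5, 6] / [3, 7] / [4];  Q = [1, 2, 3] / [4, 6] / [5]
  Insert 8 (step 7): P = [1, 5, 6, 8] / [3, 7] / [4];  Q = [1, 2, 3, 7] / [4, 6] / [5]
  Insert 9 (step 8): P = [1, 5, 6, 8, 9] / [3, 7] / [4];  Q = [1, 2, 3, 7, 8] / [4, 6] / [5]
  Insert 2 (step 9): P = [1, 2, 6, 8, 9] / [3, 5] / [4, 7];  Q = [1, 2, 3, 7, 8] / [4, 6] / [5, 9]
Final shape: (5, 2, 2).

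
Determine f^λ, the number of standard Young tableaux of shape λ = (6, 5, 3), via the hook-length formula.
# SYT of shape (6, 5, 3) = 15015

Hook-length formula: f^λ = n! / Π hook(c), product over all cells c of the Young diagram. For λ = (6, 5, 3), n = 14 boxes. Hook lengths by row (left-to-right, top-to-bottom): [8, 7, 6, 4, 3, 1]; [6, 5, 4, 2, 1]; [3, 2, 1]. Product of hooks = 5806080. So f^λ = 14! / 5806080 = 87178291200 / 5806080 = 15015.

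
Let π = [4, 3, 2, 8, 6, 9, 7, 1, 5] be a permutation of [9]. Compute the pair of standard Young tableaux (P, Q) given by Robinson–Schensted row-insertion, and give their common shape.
P = [1, 5, 7] / [2, 6, 9] / [3, 8] / [4];  Q = [1, 4, 6] / [2, 5, 7] / [3, 9] / [8];  common shape = (3, 3, 2, 1)

Row-insert the values π_1, π_2, … into P one at a time, bumping the leftmost entry strictly greater than the inserted value down to the next row. The recording tableau Q records, in position (i, j), the step at which that cell was added to P.
  Insert 4 (step 1): P = [4];  Q = [1]
  Insert 3 (step 2): P = [3] / [4];  Q = [1] / [2]
  Insert 2 (step 3): P = [2] / [3] / [4];  Q = [1] / [2] / [3]
  Insert 8 (step 4): P = [2, 8] / [3] / [4];  Q = [1, 4] / [2] / [3]
  Insert 6 (step 5): P = [2, 6] / [3, 8] / [4];  Q = [1, 4] / [2, 5] / [3]
  Insert 9 (step 6): P = [2, 6, 9] / [3, 8] / [4];  Q = [1, 4, 6] / [2, 5] / [3]
  Insert 7 (step 7): P = [2, 6, 7] / [3, 8, 9] / [4];  Q = [1, 4, 6] / [2, 5, 7] / [3]
  Insert 1 (step 8): P = [1, 6, 7] / [2, 8, 9] / [3] / [4];  Q = [1, 4, 6] / [2, 5, 7] / [3] / [8]
  Insert 5 (step 9): P = [1, 5, 7] / [2, 6, 9] / [3, 8] / [4];  Q = [1, 4, 6] / [2, 5, 7] / [3, 9] / [8]
Final shape: (3, 3, 2, 1).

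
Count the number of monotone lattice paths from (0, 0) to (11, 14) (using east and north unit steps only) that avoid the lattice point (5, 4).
Number of paths = 3448392

Total paths from (0, 0) to (11, 14): C(25, 11) = 4457400. Paths through (5, 4): (paths (0, 0) → (5, 4)) × (paths (5, 4) → (11, 14)) = C(9, 5) · C(16, 6) = 126 · 8008 = 1009008. Avoidance count = 4457400 − 1009008 = 3448392.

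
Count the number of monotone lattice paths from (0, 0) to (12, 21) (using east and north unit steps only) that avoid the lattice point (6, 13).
Number of paths = 273339924

Total paths from (0, 0) to (12, 21): C(33, 12) = 354817320. Paths through (6, 13): (paths (0, 0) → (6, 13)) × (paths (6, 13) → (12, 21)) = C(19, 6) · C(14, 6) = 27132 · 3003 = 81477396. Avoidance count = 354817320 − 81477396 = 273339924.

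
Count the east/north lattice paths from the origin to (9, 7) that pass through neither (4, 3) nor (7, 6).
Number of paths = 3982

Inclusion–exclusion. Total paths: C(16, 9) = 11440. Through P₁: C(7, 4)·C(9, 5) = 4410. Through P₂: C(13, 7)·C(3, 2) = 5148. Since P₁ is strictly southwest of P₂, a monotone path through both must visit P₁ then P₂; paths through both = C(7, 4)·C(6, 3)·C(3, 2) = 2100. Avoid both = 11440 − 4410 − 5148 + 2100 = 3982.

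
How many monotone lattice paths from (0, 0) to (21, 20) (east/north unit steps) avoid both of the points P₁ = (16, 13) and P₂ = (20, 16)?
Number of paths = 190717541115

Inclusion–exclusion. Total paths: C(41, 21) = 269128937220. Through P₁: C(29, 16)·C(12, 5) = 53748220680. Through P₂: C(36, 20)·C(5, 1) = 36539360550. Since P₁ is strictly southwest of P₂, a monotone path through both must visit P₁ then P₂; paths through both = C(29, 16)·C(7, 4)·C(5, 1) = 11876185125. Avoid both = 269128937220 − 53748220680 − 36539360550 + 11876185125 = 190717541115.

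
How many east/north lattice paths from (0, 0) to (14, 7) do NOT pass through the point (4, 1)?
Number of paths = 76240

Total paths from (0, 0) to (14, 7): C(21, 14) = 116280. Paths through (4, 1): (paths (0, 0) → (4, 1)) × (paths (4, 1) → (14, 7)) = C(5, 4) · C(16, 10) = 5 · 8008 = 40040. Avoidance count = 116280 − 40040 = 76240.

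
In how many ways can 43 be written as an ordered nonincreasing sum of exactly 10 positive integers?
p(43, 10 parts) = 5888

Partitions of n into exactly k parts are in bijection with partitions of n − k into at most k parts (subtract 1 from each part). So p(43, exactly 10) = p(33, parts ≤ 10). Computing via the recurrence p(m, j) = p(m, j−1) + p(m−j, j) gives 5888.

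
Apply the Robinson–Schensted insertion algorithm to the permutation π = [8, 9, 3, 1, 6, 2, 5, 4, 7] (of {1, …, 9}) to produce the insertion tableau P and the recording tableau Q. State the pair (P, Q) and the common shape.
P = [1, 2, 4, 7] / [3, 5] / [6, 9] / [8];  Q = [1, 2, 7, 9] / [3, 5] / [4, 6] / [8];  common shape = (4, 2, 2, 1)

Row-insert the values π_1, π_2, … into P one at a time, bumping the leftmost entry strictly greater than the inserted value down to the next row. The recording tableau Q records, in position (i, j), the step at which that cell was added to P.
  Insert 8 (step 1): P = [8];  Q = [1]
  Insert 9 (step 2): P = [8, 9];  Q = [1, 2]
  Insert 3 (step 3): P = [3, 9] / [8];  Q = [1, 2] / [3]
  Insert 1 (step 4): P = [1, 9] / [3] / [8];  Q = [1, 2] / [3] / [4]
  Insert 6 (step 5): P = [1, 6] / [3, 9] / [8];  Q = [1, 2] / [3, 5] / [4]
  Insert 2 (step 6): P = [1, 2] / [3, 6] / [8, 9];  Q = [1, 2] / [3, 5] / [4, 6]
  Insert 5 (step 7): P = [1, 2, 5] / [3, 6] / [8, 9];  Q = [1, 2, 7] / [3, 5] / [4, 6]
  Insert 4 (step 8): P = [1, 2, 4] / [3, 5] / [6, 9] / [8];  Q = [1, 2, 7] / [3, 5] / [4, 6] / [8]
  Insert 7 (step 9): P = [1, 2, 4, 7] / [3, 5] / [6, 9] / [8];  Q = [1, 2, 7, 9] / [3, 5] / [4, 6] / [8]
Final shape: (4, 2, 2, 1).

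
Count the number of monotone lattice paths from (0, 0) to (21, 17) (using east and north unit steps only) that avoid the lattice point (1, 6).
Number of paths = 28188437175

Total paths from (0, 0) to (21, 17): C(38, 21) = 28781143380. Paths through (1, 6): (paths (0, 0) → (1, 6)) × (paths (1, 6) → (21, 17)) = C(7, 1) · C(31, 20) = 7 · 84672315 = 592706205. Avoidance count = 28781143380 − 592706205 = 28188437175.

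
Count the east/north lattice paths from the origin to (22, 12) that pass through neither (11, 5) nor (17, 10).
Number of paths = 274563159

Inclusion–exclusion. Total paths: C(34, 22) = 548354040. Through P₁: C(16, 11)·C(18, 11) = 139007232. Through P₂: C(27, 17)·C(7, 5) = 177161985. Since P₁ is strictly southwest of P₂, a monotone path through both must visit P₁ then P₂; paths through both = C(16, 11)·C(11, 6)·C(7, 5) = 42378336. Avoid both = 548354040 − 139007232 − 177161985 + 42378336 = 274563159.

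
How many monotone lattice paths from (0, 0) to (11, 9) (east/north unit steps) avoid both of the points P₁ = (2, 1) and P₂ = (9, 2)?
Number of paths = 93914

Inclusion–exclusion. Total paths: C(20, 11) = 167960. Through P₁: C(3, 2)·C(17, 9) = 72930. Through P₂: C(11, 9)·C(9, 2) = 1980. Since P₁ is strictly southwest of P₂, a monotone path through both must visit P₁ then P₂; paths through both = C(3, 2)·C(8, 7)·C(9, 2) = 864. Avoid both = 167960 − 72930 − 1980 + 864 = 93914.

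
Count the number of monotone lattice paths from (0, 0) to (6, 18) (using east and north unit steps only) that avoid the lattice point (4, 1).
Number of paths = 133741

Total paths from (0, 0) to (6, 18): C(24, 6) = 134596. Paths through (4, 1): (paths (0, 0) → (4, 1)) × (paths (4, 1) → (6, 18)) = C(5, 4) · C(19, 2) = 5 · 171 = 855. Avoidance count = 134596 − 855 = 133741.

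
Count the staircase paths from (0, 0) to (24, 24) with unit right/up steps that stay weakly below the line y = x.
C_24 = 1289904147324

These NE paths below the diagonal are counted by the Catalan number C_n = (1/(n + 1)) · C(2n, n). For n = 24: C_24 = (1/25) · C(48, 24) = 32247603683100/25 = 1289904147324.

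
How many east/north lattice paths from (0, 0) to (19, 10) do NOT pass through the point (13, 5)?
Number of paths = 16071594

Total paths from (0, 0) to (19, 10): C(29, 19) = 20030010. Paths through (13, 5): (paths (0, 0) → (13, 5)) × (paths (13, 5) → (19, 10)) = C(18, 13) · C(11, 6) = 8568 · 462 = 3958416. Avoidance count = 20030010 − 3958416 = 16071594.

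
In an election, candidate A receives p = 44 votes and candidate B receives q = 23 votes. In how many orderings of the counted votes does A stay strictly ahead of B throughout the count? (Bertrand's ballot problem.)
Strict-lead orderings = 166341153374650800

Total orderings of the 67 votes with 44 for A: C(67, 44) = 530707489338171600. By the Bertrand ballot formula (Cycle Lemma / reflection principle), the number of orderings in which A is strictly ahead of B throughout is (p − q)/(p + q) · C(p + q, p) = (44 − 23)/(44 + 23) · 530707489338171600 = 166341153374650800.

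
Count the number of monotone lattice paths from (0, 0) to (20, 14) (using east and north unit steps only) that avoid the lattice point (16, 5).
Number of paths = 1377426105

Total paths from (0, 0) to (20, 14): C(34, 20) = 1391975640. Paths through (16, 5): (paths (0, 0) → (16, 5)) × (paths (16, 5) → (20, 14)) = C(21, 16) · C(13, 4) = 20349 · 715 = 14549535. Avoidance count = 1391975640 − 14549535 = 1377426105.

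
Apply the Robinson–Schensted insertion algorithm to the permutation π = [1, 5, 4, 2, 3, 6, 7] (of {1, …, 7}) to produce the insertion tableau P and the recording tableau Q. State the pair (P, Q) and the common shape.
P = [1, 2, 3, 6, 7] / [4] / [5];  Q = [1, 2, 5, 6, 7] / [3] / [4];  common shape = (5, 1, 1)

Row-insert the values π_1, π_2, … into P one at a time, bumping the leftmost entry strictly greater than the inserted value down to the next row. The recording tableau Q records, in position (i, j), the step at which that cell was added to P.
  Insert 1 (step 1): P = [1];  Q = [1]
  Insert 5 (step 2): P = [1, 5];  Q = [1, 2]
  Insert 4 (step 3): P = [1, 4] / [5];  Q = [1, 2] / [3]
  Insert 2 (step 4): P = [1, 2] / [4] / [5];  Q = [1, 2] / [3] / [4]
  Insert 3 (step 5): P = [1, 2, 3] / [4] / [5];  Q = [1, 2, 5] / [3] / [4]
  Insert 6 (step 6): P = [1, 2, 3, 6] / [4] / [5];  Q = [1, 2, 5, 6] / [3] / [4]
  Insert 7 (step 7): P = [1, 2, 3, 6, 7] / [4] / [5];  Q = [1, 2, 5, 6, 7] / [3] / [4]
Final shape: (5, 1, 1).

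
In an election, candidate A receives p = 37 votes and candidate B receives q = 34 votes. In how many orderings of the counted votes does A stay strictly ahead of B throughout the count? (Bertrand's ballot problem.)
Strict-lead orderings = 8843512890953152230

Total orderings of the 71 votes with 37 for A: C(71, 37) = 209296471752557936110. By the Bertrand ballot formula (Cycle Lemma / reflection principle), the number of orderings in which A is strictly ahead of B throughout is (p − q)/(p + q) · C(p + q, p) = (37 − 34)/(37 + 34) · 209296471752557936110 = 8843512890953152230.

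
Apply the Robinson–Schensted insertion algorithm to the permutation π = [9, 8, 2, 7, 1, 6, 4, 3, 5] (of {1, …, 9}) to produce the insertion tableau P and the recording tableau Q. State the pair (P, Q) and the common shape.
P = [1, 3, 5] / [2, 4] / [6] / [7] / [8] / [9];  Q = [1, 4, 9] / [2, 6] / [3] / [5] / [7] / [8];  common shape = (3, 2, 1, 1, 1, 1)

Row-insert the values π_1, π_2, … into P one at a time, bumping the leftmost entry strictly greater than the inserted value down to the next row. The recording tableau Q records, in position (i, j), the step at which that cell was added to P.
  Insert 9 (step 1): P = [9];  Q = [1]
  Insert 8 (step 2): P = [8] / [9];  Q = [1] / [2]
  Insert 2 (step 3): P = [2] / [8] / [9];  Q = [1] / [2] / [3]
  Insert 7 (step 4): P = [2, 7] / [8] / [9];  Q = [1, 4] / [2] / [3]
  Insert 1 (step 5): P = [1, 7] / [2] / [8] / [9];  Q = [1, 4] / [2] / [3] / [5]
  Insert 6 (step 6): P = [1, 6] / [2, 7] / [8] / [9];  Q = [1, 4] / [2, 6] / [3] / [5]
  Insert 4 (step 7): P = [1, 4] / [2, 6] / [7] / [8] / [9];  Q = [1, 4] / [2, 6] / [3] / [5] / [7]
  Insert 3 (step 8): P = [1, 3] / [2, 4] / [6] / [7] / [8] / [9];  Q = [1, 4] / [2, 6] / [3] / [5] / [7] / [8]
  Insert 5 (step 9): P = [1, 3, 5] / [2, 4] / [6] / [7] / [8] / [9];  Q = [1, 4, 9] / [2, 6] / [3] / [5] / [7] / [8]
Final shape: (3, 2, 1, 1, 1, 1).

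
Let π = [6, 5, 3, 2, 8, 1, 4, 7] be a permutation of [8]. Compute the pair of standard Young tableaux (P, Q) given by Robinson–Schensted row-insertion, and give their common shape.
P = [1, 4, 7] / [2, 8] / [3] / [5] / [6];  Q = [1, 5, 8] / [2, 7] / [3] / [4] / [6];  common shape = (3, 2, 1, 1, 1)

Row-insert the values π_1, π_2, … into P one at a time, bumping the leftmost entry strictly greater than the inserted value down to the next row. The recording tableau Q records, in position (i, j), the step at which that cell was added to P.
  Insert 6 (step 1): P = [6];  Q = [1]
  Insert 5 (step 2): P = [5] / [6];  Q = [1] / [2]
  Insert 3 (step 3): P = [3] / [5] / [6];  Q = [1] / [2] / [3]
  Insert 2 (step 4): P = [2] / [3] / [5] / [6];  Q = [1] / [2] / [3] / [4]
  Insert 8 (step 5): P = [2, 8] / [3] / [5] / [6];  Q = [1, 5] / [2] / [3] / [4]
  Insert 1 (step 6): P = [1, 8] / [2] / [3] / [5] / [6];  Q = [1, 5] / [2] / [3] / [4] / [6]
  Insert 4 (step 7): P = [1, 4] / [2, 8] / [3] / [5] / [6];  Q = [1, 5] / [2, 7] / [3] / [4] / [6]
  Insert 7 (step 8): P = [1, 4, 7] / [2, 8] / [3] / [5] / [6];  Q = [1, 5, 8] / [2, 7] / [3] / [4] / [6]
Final shape: (3, 2, 1, 1, 1).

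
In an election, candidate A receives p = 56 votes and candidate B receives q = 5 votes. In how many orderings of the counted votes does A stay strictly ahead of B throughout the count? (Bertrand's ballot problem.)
Strict-lead orderings = 4973877

Total orderings of the 61 votes with 56 for A: C(61, 56) = 5949147. By the Bertrand ballot formula (Cycle Lemma / reflection principle), the number of orderings in which A is strictly ahead of B throughout is (p − q)/(p + q) · C(p + q, p) = (56 − 5)/(56 + 5) · 5949147 = 4973877.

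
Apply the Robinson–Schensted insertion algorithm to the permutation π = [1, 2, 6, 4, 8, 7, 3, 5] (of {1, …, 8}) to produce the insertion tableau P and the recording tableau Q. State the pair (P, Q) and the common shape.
P = [1, 2, 3, 5] / [4, 7] / [6, 8];  Q = [1, 2, 3, 5] / [4, 6] / [7, 8];  common shape = (4, 2, 2)

Row-insert the values π_1, π_2, … into P one at a time, bumping the leftmost entry strictly greater than the inserted value down to the next row. The recording tableau Q records, in position (i, j), the step at which that cell was added to P.
  Insert 1 (step 1): P = [1];  Q = [1]
  Insert 2 (step 2): P = [1, 2];  Q = [1, 2]
  Insert 6 (step 3): P = [1, 2, 6];  Q = [1, 2, 3]
  Insert 4 (step 4): P = [1, 2, 4] / [6];  Q = [1, 2, 3] / [4]
  Insert 8 (step 5): P = [1, 2, 4, 8] / [6];  Q = [1, 2, 3, 5] / [4]
  Insert 7 (step 6): P = [1, 2, 4, 7] / [6, 8];  Q = [1, 2, 3, 5] / [4, 6]
  Insert 3 (step 7): P = [1, 2, 3, 7] / [4, 8] / [6];  Q = [1, 2, 3, 5] / [4, 6] / [7]
  Insert 5 (step 8): P = [1, 2, 3, 5] / [4, 7] / [6, 8];  Q = [1, 2, 3, 5] / [4, 6] / [7, 8]
Final shape: (4, 2, 2).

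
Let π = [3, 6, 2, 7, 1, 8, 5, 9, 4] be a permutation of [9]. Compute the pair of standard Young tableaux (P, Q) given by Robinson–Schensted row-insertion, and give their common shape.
P = [1, 4, 7, 8, 9] / [2, 5] / [3, 6];  Q = [1, 2, 4, 6, 8] / [3, 7] / [5, 9];  common shape = (5, 2, 2)

Row-insert the values π_1, π_2, … into P one at a time, bumping the leftmost entry strictly greater than the inserted value down to the next row. The recording tableau Q records, in position (i, j), the step at which that cell was added to P.
  Insert 3 (step 1): P = [3];  Q = [1]
  Insert 6 (step 2): P = [3, 6];  Q = [1, 2]
  Insert 2 (step 3): P = [2, 6] / [3];  Q = [1, 2] / [3]
  Insert 7 (step 4): P = [2, 6, 7] / [3];  Q = [1, 2, 4] / [3]
  Insert 1 (step 5): P = [1, 6, 7] / [2] / [3];  Q = [1, 2, 4] / [3] / [5]
  Insert 8 (step 6): P = [1, 6, 7, 8] / [2] / [3];  Q = [1, 2, 4, 6] / [3] / [5]
  Insert 5 (step 7): P = [1, 5, 7, 8] / [2, 6] / [3];  Q = [1, 2, 4, 6] / [3, 7] / [5]
  Insert 9 (step 8): P = [1, 5, 7, 8, 9] / [2, 6] / [3];  Q = [1, 2, 4, 6, 8] / [3, 7] / [5]
  Insert 4 (step 9): P = [1, 4, 7, 8, 9] / [2, 5] / [3, 6];  Q = [1, 2, 4, 6, 8] / [3, 7] / [5, 9]
Final shape: (5, 2, 2).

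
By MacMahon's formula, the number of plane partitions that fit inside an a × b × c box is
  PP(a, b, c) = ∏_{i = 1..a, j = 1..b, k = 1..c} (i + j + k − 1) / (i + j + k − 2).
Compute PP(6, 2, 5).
PP(6, 2, 5) = 60984

Evaluate the triple product over i = 1..6, j = 1..2, k = 1..5. The factors are (2/1) · (3/2) · (4/3) · (5/4) · (6/5) · (3/2) · (4/3) · (5/4) · … (60 factors total). The numerators and denominators telescope so the product is an integer; carrying out the multiplication exactly gives PP(6, 2, 5) = 60984.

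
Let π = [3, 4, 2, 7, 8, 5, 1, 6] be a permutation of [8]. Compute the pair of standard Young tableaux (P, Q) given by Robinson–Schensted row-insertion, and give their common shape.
P = [1, 4, 5, 6] / [2, 7, 8] / [3];  Q = [1, 2, 4, 5] / [3, 6, 8] / [7];  common shape = (4, 3, 1)

Row-insert the values π_1, π_2, … into P one at a time, bumping the leftmost entry strictly greater than the inserted value down to the next row. The recording tableau Q records, in position (i, j), the step at which that cell was added to P.
  Insert 3 (step 1): P = [3];  Q = [1]
  Insert 4 (step 2): P = [3, 4];  Q = [1, 2]
  Insert 2 (step 3): P = [2, 4] / [3];  Q = [1, 2] / [3]
  Insert 7 (step 4): P = [2, 4, 7] / [3];  Q = [1, 2, 4] / [3]
  Insert 8 (step 5): P = [2, 4, 7, 8] / [3];  Q = [1, 2, 4, 5] / [3]
  Insert 5 (step 6): P = [2, 4, 5, 8] / [3, 7];  Q = [1, 2, 4, 5] / [3, 6]
  Insert 1 (step 7): P = [1, 4, 5, 8] / [2, 7] / [3];  Q = [1, 2, 4, 5] / [3, 6] / [7]
  Insert 6 (step 8): P = [1, 4, 5, 6] / [2, 7, 8] / [3];  Q = [1, 2, 4, 5] / [3, 6, 8] / [7]
Final shape: (4, 3, 1).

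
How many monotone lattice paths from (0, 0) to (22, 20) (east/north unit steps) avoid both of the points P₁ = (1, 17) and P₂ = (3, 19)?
Number of paths = 513791542348

Inclusion–exclusion. Total paths: C(42, 22) = 513791607420. Through P₁: C(18, 1)·C(24, 21) = 36432. Through P₂: C(22, 3)·C(20, 19) = 30800. Since P₁ is strictly southwest of P₂, a monotone path through both must visit P₁ then P₂; paths through both = C(18, 1)·C(4, 2)·C(20, 19) = 2160. Avoid both = 513791607420 − 36432 − 30800 + 2160 = 513791542348.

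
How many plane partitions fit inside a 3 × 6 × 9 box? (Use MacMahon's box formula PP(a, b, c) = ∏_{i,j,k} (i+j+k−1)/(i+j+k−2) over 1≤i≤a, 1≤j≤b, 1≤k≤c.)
PP(3, 6, 9) = 2530768240

Evaluate the triple product over i = 1..3, j = 1..6, k = 1..9. The factors are (2/1) · (3/2) · (4/3) · (5/4) · (6/5) · (7/6) · (8/7) · (9/8) · … (162 factors total). The numerators and denominators telescope so the product is an integer; carrying out the multiplication exactly gives PP(3, 6, 9) = 2530768240.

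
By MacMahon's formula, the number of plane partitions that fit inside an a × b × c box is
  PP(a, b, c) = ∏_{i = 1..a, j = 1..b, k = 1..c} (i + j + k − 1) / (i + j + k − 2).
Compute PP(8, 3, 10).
PP(8, 3, 10) = 1028698128744

Evaluate the triple product over i = 1..8, j = 1..3, k = 1..10. The factors are (2/1) · (3/2) · (4/3) · (5/4) · (6/5) · (7/6) · (8/7) · (9/8) · … (240 factors total). The numerators and denominators telescope so the product is an integer; carrying out the multiplication exactly gives PP(8, 3, 10) = 1028698128744.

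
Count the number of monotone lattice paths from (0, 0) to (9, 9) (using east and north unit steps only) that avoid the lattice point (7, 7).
Number of paths = 28028

Total paths from (0, 0) to (9, 9): C(18, 9) = 48620. Paths through (7, 7): (paths (0, 0) → (7, 7)) × (paths (7, 7) → (9, 9)) = C(14, 7) · C(4, 2) = 3432 · 6 = 20592. Avoidance count = 48620 − 20592 = 28028.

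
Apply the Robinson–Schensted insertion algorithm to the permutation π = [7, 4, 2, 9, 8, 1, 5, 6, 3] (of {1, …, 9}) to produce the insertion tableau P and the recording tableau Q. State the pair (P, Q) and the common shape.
P = [1, 3, 6] / [2, 5] / [4, 8] / [7, 9];  Q = [1, 4, 8] / [2, 5] / [3, 7] / [6, 9];  common shape = (3, 2, 2, 2)

Row-insert the values π_1, π_2, … into P one at a time, bumping the leftmost entry strictly greater than the inserted value down to the next row. The recording tableau Q records, in position (i, j), the step at which that cell was added to P.
  Insert 7 (step 1): P = [7];  Q = [1]
  Insert 4 (step 2): P = [4] / [7];  Q = [1] / [2]
  Insert 2 (step 3): P = [2] / [4] / [7];  Q = [1] / [2] / [3]
  Insert 9 (step 4): P = [2, 9] / [4] / [7];  Q = [1, 4] / [2] / [3]
  Insert 8 (step 5): P = [2, 8] / [4, 9] / [7];  Q = [1, 4] / [2, 5] / [3]
  Insert 1 (step 6): P = [1, 8] / [2, 9] / [4] / [7];  Q = [1, 4] / [2, 5] / [3] / [6]
  Insert 5 (step 7): P = [1, 5] / [2, 8] / [4, 9] / [7];  Q = [1, 4] / [2, 5] / [3, 7] / [6]
  Insert 6 (step 8): P = [1, 5, 6] / [2, 8] / [4, 9] / [7];  Q = [1, 4, 8] / [2, 5] / [3, 7] / [6]
  Insert 3 (step 9): P = [1, 3, 6] / [2, 5] / [4, 8] / [7, 9];  Q = [1, 4, 8] / [2, 5] / [3, 7] / [6, 9]
Final shape: (3, 2, 2, 2).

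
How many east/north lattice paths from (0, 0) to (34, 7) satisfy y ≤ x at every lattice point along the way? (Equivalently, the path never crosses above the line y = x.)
Number of paths = 17985552

By the reflection principle (André's argument), the number of monotone paths to (34, 7) with n ≤ m that never go above y = x is C(41, 34) − C(41, 35) = 22481940 − 4496388 = 17985552.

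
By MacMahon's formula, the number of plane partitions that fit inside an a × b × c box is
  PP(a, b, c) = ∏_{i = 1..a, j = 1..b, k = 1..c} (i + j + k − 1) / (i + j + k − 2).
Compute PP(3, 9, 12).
PP(3, 9, 12) = 217233856319480

Evaluate the triple product over i = 1..3, j = 1..9, k = 1..12. The factors are (2/1) · (3/2) · (4/3) · (5/4) · (6/5) · (7/6) · (8/7) · (9/8) · … (324 factors total). The numerators and denominators telescope so the product is an integer; carrying out the multiplication exactly gives PP(3, 9, 12) = 217233856319480.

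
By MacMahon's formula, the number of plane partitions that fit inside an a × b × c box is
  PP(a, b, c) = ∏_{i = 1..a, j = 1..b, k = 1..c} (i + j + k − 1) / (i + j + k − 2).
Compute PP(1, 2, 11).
PP(1, 2, 11) = 78

Evaluate the triple product over i = 1..1, j = 1..2, k = 1..11. The factors are (2/1) · (3/2) · (4/3) · (5/4) · (6/5) · (7/6) · (8/7) · (9/8) · … (22 factors total). The numerators and denominators telescope so the product is an integer; carrying out the multiplication exactly gives PP(1, 2, 11) = 78.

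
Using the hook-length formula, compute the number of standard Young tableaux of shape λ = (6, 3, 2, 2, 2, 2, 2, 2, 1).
# SYT of shape (6, 3, 2, 2, 2, 2, 2, 2, 1) = 192053862

Hook-length formula: f^λ = n! / Π hook(c), product over all cells c of the Young diagram. For λ = (6, 3, 2, 2, 2, 2, 2, 2, 1), n = 22 boxes. Hook lengths by row (left-to-right, top-to-bottom): [14, 12, 5, 3, 2, 1]; [10, 8, 1]; [8, 6]; [7, 5]; [6, 4]; [5, 3]; [4, 2]; [3, 1]; [1]. Product of hooks = 5852528640000. So f^λ = 22! / 5852528640000 = 1124000727777607680000 / 5852528640000 = 192053862.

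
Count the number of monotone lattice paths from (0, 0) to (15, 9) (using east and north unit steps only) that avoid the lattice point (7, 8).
Number of paths = 1249589

Total paths from (0, 0) to (15, 9): C(24, 15) = 1307504. Paths through (7, 8): (paths (0, 0) → (7, 8)) × (paths (7, 8) → (15, 9)) = C(15, 7) · C(9, 8) = 6435 · 9 = 57915. Avoidance count = 1307504 − 57915 = 1249589.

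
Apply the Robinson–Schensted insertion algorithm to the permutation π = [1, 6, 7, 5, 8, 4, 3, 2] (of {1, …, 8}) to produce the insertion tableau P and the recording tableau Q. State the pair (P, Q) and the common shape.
P = [1, 2, 7, 8] / [3] / [4] / [5] / [6];  Q = [1, 2, 3, 5] / [4] / [6] / [7] / [8];  common shape = (4, 1, 1, 1, 1)

Row-insert the values π_1, π_2, … into P one at a time, bumping the leftmost entry strictly greater than the inserted value down to the next row. The recording tableau Q records, in position (i, j), the step at which that cell was added to P.
  Insert 1 (step 1): P = [1];  Q = [1]
  Insert 6 (step 2): P = [1, 6];  Q = [1, 2]
  Insert 7 (step 3): P = [1, 6, 7];  Q = [1, 2, 3]
  Insert 5 (step 4): P = [1, 5, 7] / [6];  Q = [1, 2, 3] / [4]
  Insert 8 (step 5): P = [1, 5, 7, 8] / [6];  Q = [1, 2, 3, 5] / [4]
  Insert 4 (step 6): P = [1, 4, 7, 8] / [5] / [6];  Q = [1, 2, 3, 5] / [4] / [6]
  Insert 3 (step 7): P = [1, 3, 7, 8] / [4] / [5] / [6];  Q = [1, 2, 3, 5] / [4] / [6] / [7]
  Insert 2 (step 8): P = [1, 2, 7, 8] / [3] / [4] / [5] / [6];  Q = [1, 2, 3, 5] / [4] / [6] / [7] / [8]
Final shape: (4, 1, 1, 1, 1).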